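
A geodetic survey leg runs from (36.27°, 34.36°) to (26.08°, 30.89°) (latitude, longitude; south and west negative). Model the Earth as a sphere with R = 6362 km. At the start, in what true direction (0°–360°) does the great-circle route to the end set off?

N = sin Δλ·cos φ₂ = -0.0544;  D = cos φ₁ sin φ₂ − sin φ₁ cos φ₂ cos Δλ = -0.1759
initial course = atan2(N, D) = 197.17°

197.2°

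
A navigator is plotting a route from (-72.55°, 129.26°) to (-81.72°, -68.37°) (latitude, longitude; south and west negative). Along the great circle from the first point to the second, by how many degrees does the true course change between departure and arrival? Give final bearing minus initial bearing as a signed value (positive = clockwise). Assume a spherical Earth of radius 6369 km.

-162.0°

At departure: θ₁ = atan2(sin Δλ cos φ₂, cos φ₁ sin φ₂ − sin φ₁ cos φ₂ cos Δλ) = 174.18°
At arrival: θ₂ = atan2(sin Δλ cos φ₁, −cos φ₂ sin φ₁ + sin φ₂ cos φ₁ cos Δλ) = 12.20°
Δθ = θ₂ − θ₁ = -162.0°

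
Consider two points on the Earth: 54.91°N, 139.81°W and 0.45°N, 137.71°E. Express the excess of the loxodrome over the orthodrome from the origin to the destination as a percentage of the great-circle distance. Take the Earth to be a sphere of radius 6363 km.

Great circle: σ = 1.4890 rad → d_gc = Rσ = 9474.8 km
Rhumb: Δφ = -0.9505, Δλ = -1.4395, Δψ = -1.1436, q = Δφ/Δψ = 0.8311 → d_rh = R√(Δφ²+q²Δλ²) = 9723.0 km
Excess = (9723.0 − 9474.8) / 9474.8 = 248.2 / 9474.8 = 2.62% ≈ 2.6%

2.6%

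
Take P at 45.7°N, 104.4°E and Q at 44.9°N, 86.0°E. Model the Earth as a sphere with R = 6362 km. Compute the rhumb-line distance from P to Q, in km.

Rhumb course C = atan2(Δλ, Δψ) with Δψ = ln[tan(π/4+φ₂/2)/tan(π/4+φ₁/2)] = -0.0199, Δλ = -0.3211 → C = 266.46°
d = R·|Δφ| / |cos C| = 6362·0.01396 / 0.06170 = 1440 km

1440 km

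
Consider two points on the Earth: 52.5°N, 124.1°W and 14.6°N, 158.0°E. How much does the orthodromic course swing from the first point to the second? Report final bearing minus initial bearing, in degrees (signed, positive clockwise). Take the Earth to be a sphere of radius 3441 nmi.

Initial bearing θ₁ = atan2(sin Δλ cos φ₂, cos φ₁ sin φ₂ − sin φ₁ cos φ₂ cos Δλ) = 269.55°
Final bearing θ₂ = (initial bearing from the destination back to the start) + 180° = 218.98°
Δθ = θ₂ − θ₁ = -50.6°

-50.6°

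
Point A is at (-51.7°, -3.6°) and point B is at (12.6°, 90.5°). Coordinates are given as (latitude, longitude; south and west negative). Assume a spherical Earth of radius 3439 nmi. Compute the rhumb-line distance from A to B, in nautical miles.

6280 nmi

Rhumb course C = atan2(Δλ, Δψ) with Δψ = ln[tan(π/4+φ₂/2)/tan(π/4+φ₁/2)] = +1.2794, Δλ = +1.6424 → C = 52.08°
d = R·|Δφ| / |cos C| = 3439·1.12225 / 0.61454 = 6280 nmi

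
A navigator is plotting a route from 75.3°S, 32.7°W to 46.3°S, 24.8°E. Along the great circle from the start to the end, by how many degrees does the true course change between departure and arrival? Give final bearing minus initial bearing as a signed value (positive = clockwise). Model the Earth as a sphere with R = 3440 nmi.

At departure: θ₁ = atan2(sin Δλ cos φ₂, cos φ₁ sin φ₂ − sin φ₁ cos φ₂ cos Δλ) = 73.23°
At arrival: θ₂ = atan2(sin Δλ cos φ₁, −cos φ₂ sin φ₁ + sin φ₂ cos φ₁ cos Δλ) = 20.59°
Δθ = θ₂ − θ₁ = -52.6°

-52.6°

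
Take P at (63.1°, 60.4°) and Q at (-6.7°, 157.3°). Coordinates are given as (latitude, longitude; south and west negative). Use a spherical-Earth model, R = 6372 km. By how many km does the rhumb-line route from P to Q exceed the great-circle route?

477 km

Great circle: cos σ = sin φ₁ sin φ₂ + cos φ₁ cos φ₂ cos Δλ,  σ = 1.7295 rad → d_gc = 11020.3 km
Rhumb line: Δψ = -1.5478, q = Δφ/Δψ = 0.7871, d_rh = R√(Δφ²+q²Δλ²) = 11497.7 km
Excess = 11497.7 − 11020.3 = 477.4 ≈ 477 km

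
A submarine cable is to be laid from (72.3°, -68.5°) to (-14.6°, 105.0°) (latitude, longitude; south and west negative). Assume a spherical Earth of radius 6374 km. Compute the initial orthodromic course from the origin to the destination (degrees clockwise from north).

7.4°

N = sin Δλ·cos φ₂ = +0.1095;  D = cos φ₁ sin φ₂ − sin φ₁ cos φ₂ cos Δλ = +0.8393
initial course = atan2(N, D) = 7.44°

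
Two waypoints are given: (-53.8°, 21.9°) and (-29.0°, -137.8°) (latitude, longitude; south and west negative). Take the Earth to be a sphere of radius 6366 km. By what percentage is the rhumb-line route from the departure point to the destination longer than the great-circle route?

Great circle: σ = 1.6642 rad → d_gc = Rσ = 10594.2 km
Rhumb: Δφ = +0.4328, Δλ = -2.7873, Δψ = +0.5890, q = Δφ/Δψ = 0.7349 → d_rh = R√(Δφ²+q²Δλ²) = 13327.5 km
Excess = (13327.5 − 10594.2) / 10594.2 = 2733.3 / 10594.2 = 25.80% ≈ 25.8%

25.8%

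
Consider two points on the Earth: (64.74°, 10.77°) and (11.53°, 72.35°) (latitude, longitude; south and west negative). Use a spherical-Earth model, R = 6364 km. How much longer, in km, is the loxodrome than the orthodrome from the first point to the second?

167 km

Great circle: cos σ = sin φ₁ sin φ₂ + cos φ₁ cos φ₂ cos Δλ,  σ = 1.1813 rad → d_gc = 7517.52 km
Rhumb line: Δψ = -1.2932, q = Δφ/Δψ = 0.7182, d_rh = R√(Δφ²+q²Δλ²) = 7684.97 km
Excess = 7684.97 − 7517.52 = 167.45 ≈ 167 km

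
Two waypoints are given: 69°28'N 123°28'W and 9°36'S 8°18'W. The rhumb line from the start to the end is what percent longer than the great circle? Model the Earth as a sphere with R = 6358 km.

Great circle: σ = 1.8789 rad → d_gc = Rσ = 11946.0 km
Rhumb: Δφ = -1.3800, Δλ = +2.0100, Δψ = -1.8769, q = Δφ/Δψ = 0.7352 → d_rh = R√(Δφ²+q²Δλ²) = 12855.8 km
Excess = (12855.8 − 11946.0) / 11946.0 = 909.8 / 11946.0 = 7.62% ≈ 7.6%

7.6%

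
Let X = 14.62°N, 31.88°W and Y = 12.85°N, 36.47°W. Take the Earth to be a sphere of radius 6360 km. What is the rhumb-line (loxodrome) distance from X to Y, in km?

Rhumb course C = atan2(Δλ, Δψ) with Δψ = ln[tan(π/4+φ₂/2)/tan(π/4+φ₁/2)] = -0.0318, Δλ = -0.0801 → C = 248.35°
d = R·|Δφ| / |cos C| = 6360·0.03089 / 0.36898 = 532 km

532 km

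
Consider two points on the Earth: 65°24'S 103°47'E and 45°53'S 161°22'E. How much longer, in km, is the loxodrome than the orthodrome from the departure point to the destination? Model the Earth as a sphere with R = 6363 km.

122 km

Great circle: cos σ = sin φ₁ sin φ₂ + cos φ₁ cos φ₂ cos Δλ,  σ = 0.6299 rad → d_gc = 4007.8 km
Rhumb line: Δψ = +0.6198, q = Δφ/Δψ = 0.5496, d_rh = R√(Δφ²+q²Δλ²) = 4129.4 km
Excess = 4129.4 − 4007.8 = 121.6 ≈ 122 km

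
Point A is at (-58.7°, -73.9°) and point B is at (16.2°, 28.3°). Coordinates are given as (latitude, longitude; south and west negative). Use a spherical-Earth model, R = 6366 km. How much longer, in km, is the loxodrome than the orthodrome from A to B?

412 km

Great circle: cos σ = sin φ₁ sin φ₂ + cos φ₁ cos φ₂ cos Δλ,  σ = 1.9218 rad → d_gc = 12234.0 km
Rhumb line: Δψ = +1.5590, q = Δφ/Δψ = 0.8385, d_rh = R√(Δφ²+q²Δλ²) = 12645.6 km
Excess = 12645.6 − 12234.0 = 411.6 ≈ 412 km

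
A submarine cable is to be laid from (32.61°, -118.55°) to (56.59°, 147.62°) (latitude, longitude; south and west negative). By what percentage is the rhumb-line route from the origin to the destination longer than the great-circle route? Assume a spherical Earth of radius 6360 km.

Great circle: σ = 1.1386 rad → d_gc = Rσ = 7241.4 km
Rhumb: Δφ = +0.4185, Δλ = -1.6376, Δψ = +0.6010, q = Δφ/Δψ = 0.6964 → d_rh = R√(Δφ²+q²Δλ²) = 7726.4 km
Excess = (7726.4 − 7241.4) / 7241.4 = 485.0 / 7241.4 = 6.70% ≈ 6.7%

6.7%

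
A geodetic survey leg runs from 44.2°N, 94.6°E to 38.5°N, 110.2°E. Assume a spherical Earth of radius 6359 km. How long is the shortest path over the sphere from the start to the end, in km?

Haversine: a = sin²(Δφ/2)+cos φ₁ cos φ₂ sin²(Δλ/2) = 0.01281;  σ = 2·atan2(√a,√(1−a))
σ = 12.996° → d = Rσ = 6359·0.22682 = 1442 km

1442 km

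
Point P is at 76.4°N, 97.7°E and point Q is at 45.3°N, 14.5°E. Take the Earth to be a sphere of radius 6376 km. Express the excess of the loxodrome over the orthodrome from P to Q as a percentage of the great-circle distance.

Great circle: σ = 0.7807 rad → d_gc = Rσ = 4977.5 km
Rhumb: Δφ = -0.5428, Δλ = -1.4521, Δψ = -1.2378, q = Δφ/Δψ = 0.4385 → d_rh = R√(Δφ²+q²Δλ²) = 5335.0 km
Excess = (5335.0 − 4977.5) / 4977.5 = 357.5 / 4977.5 = 7.18% ≈ 7.2%

7.2%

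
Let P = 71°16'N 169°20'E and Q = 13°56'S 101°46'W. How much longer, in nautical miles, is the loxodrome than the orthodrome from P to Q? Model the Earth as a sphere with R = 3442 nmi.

244 nmi

Great circle: cos σ = sin φ₁ sin φ₂ + cos φ₁ cos φ₂ cos Δλ,  σ = 1.7947 rad → d_gc = 6177.4 nmi
Rhumb line: Δψ = -2.0477, q = Δφ/Δψ = 0.7262, d_rh = R√(Δφ²+q²Δλ²) = 6421.7 nmi
Excess = 6421.7 − 6177.4 = 244.3 ≈ 244 nmi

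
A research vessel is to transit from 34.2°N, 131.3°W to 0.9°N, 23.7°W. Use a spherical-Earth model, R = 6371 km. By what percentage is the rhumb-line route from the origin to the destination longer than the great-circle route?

Great circle: σ = 1.8144 rad → d_gc = Rσ = 11559.7 km
Rhumb: Δφ = -0.5812, Δλ = +1.8780, Δψ = -0.6202, q = Δφ/Δψ = 0.9372 → d_rh = R√(Δφ²+q²Δλ²) = 11808.3 km
Excess = (11808.3 − 11559.7) / 11559.7 = 248.6 / 11559.7 = 2.151% ≈ 2.2%

2.2%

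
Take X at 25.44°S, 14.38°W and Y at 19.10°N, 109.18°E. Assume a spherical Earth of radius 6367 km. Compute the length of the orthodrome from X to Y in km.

cos σ = sin φ₁ sin φ₂ + cos φ₁ cos φ₂ cos Δλ
      = sin(-25.44°)sin(19.10°) + cos(-25.44°)cos(19.10°)cos(123.56°) = -0.6123
σ = 127.755° → d = Rσ = 6367·2.22975 = 14197 km

14197 km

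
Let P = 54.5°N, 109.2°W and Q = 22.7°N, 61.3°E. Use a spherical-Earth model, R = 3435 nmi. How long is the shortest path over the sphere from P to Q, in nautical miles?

6137 nmi

cos σ = sin φ₁ sin φ₂ + cos φ₁ cos φ₂ cos Δλ
      = sin(54.50°)sin(22.70°) + cos(54.50°)cos(22.70°)cos(170.50°) = -0.2142
σ = 102.369° → d = Rσ = 3435·1.78667 = 6137 nmi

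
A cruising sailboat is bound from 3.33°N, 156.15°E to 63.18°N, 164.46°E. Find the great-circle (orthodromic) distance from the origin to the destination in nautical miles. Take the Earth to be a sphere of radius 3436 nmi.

3608 nmi

Haversine: a = sin²(Δφ/2)+cos φ₁ cos φ₂ sin²(Δλ/2) = 0.25123;  σ = 2·atan2(√a,√(1−a))
σ = 60.163° → d = Rσ = 3436·1.05004 = 3608 nmi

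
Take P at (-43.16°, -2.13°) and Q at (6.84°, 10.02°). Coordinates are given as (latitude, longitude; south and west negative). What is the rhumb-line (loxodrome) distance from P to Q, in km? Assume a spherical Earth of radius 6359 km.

5684 km

Δψ = ln[tan(π/4+φ₂/2)/tan(π/4+φ₁/2)] = +0.9563;  Δφ = +0.8727 rad,  Δλ = +0.2121 rad
q = Δφ/Δψ = 0.9125
d = R·√(Δφ² + q²Δλ²) = 6359·0.89386 = 5684 km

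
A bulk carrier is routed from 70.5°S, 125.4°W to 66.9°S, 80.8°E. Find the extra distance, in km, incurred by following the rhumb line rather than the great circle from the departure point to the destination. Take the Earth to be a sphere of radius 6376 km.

Great circle: cos σ = sin φ₁ sin φ₂ + cos φ₁ cos φ₂ cos Δλ,  σ = 0.7234 rad → d_gc = 4612.5 km
Rhumb line: Δψ = +0.1734, q = Δφ/Δψ = 0.3624, d_rh = R√(Δφ²+q²Δλ²) = 6215.5 km
Excess = 6215.5 − 4612.5 = 1603.0 ≈ 1603 km

1603 km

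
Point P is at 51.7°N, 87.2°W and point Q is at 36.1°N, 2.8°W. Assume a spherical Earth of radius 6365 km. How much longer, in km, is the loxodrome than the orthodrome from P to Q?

334 km

Great circle: cos σ = sin φ₁ sin φ₂ + cos φ₁ cos φ₂ cos Δλ,  σ = 1.0342 rad → d_gc = 6582.4 km
Rhumb line: Δψ = -0.3813, q = Δφ/Δψ = 0.7142, d_rh = R√(Δφ²+q²Δλ²) = 6916.5 km
Excess = 6916.5 − 6582.4 = 334.1 ≈ 334 km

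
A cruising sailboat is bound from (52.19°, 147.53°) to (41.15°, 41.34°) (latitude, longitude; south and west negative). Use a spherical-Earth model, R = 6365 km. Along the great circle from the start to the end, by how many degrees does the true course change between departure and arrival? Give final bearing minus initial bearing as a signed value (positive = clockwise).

Initial bearing θ₁ = atan2(sin Δλ cos φ₂, cos φ₁ sin φ₂ − sin φ₁ cos φ₂ cos Δλ) = 308.21°
Final bearing θ₂ = (initial bearing from the destination back to the start) + 180° = 219.77°
Δθ = θ₂ − θ₁ = -88.4°

-88.4°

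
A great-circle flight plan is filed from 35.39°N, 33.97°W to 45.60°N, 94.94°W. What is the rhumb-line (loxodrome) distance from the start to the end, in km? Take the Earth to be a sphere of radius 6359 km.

Δψ = ln[tan(π/4+φ₂/2)/tan(π/4+φ₁/2)] = +0.2351;  Δφ = +0.1782 rad,  Δλ = -1.0641 rad
q = Δφ/Δψ = 0.7580
d = R·√(Δφ² + q²Δλ²) = 6359·0.82604 = 5253 km

5253 km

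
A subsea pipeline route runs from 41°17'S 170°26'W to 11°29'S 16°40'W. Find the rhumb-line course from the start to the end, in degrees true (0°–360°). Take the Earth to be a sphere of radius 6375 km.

Δψ = ln[tan(π/4+φ₂/2)/tan(π/4+φ₁/2)] = +0.5907
Δλ = +2.6837 rad (taken the short way round)
course = atan2(Δλ, Δψ) = 77.59°

77.6°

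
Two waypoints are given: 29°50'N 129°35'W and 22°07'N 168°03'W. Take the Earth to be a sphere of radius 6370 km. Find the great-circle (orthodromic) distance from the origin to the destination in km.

3920 km

cos σ = sin φ₁ sin φ₂ + cos φ₁ cos φ₂ cos Δλ
      = sin(29.83°)sin(22.12°) + cos(29.83°)cos(22.12°)cos(-38.47°) = 0.8165
σ = 35.261° → d = Rσ = 6370·0.61542 = 3920 km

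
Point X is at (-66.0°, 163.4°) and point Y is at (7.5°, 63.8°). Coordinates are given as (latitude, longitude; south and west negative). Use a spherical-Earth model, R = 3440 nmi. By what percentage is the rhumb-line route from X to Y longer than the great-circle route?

5.0%

Great circle: σ = 1.7584 rad → d_gc = Rσ = 6048.9 nmi
Rhumb: Δφ = +1.2828, Δλ = -1.7383, Δψ = +1.6798, q = Δφ/Δψ = 0.7637 → d_rh = R√(Δφ²+q²Δλ²) = 6350.4 nmi
Excess = (6350.4 − 6048.9) / 6048.9 = 301.5 / 6048.9 = 4.98% ≈ 5.0%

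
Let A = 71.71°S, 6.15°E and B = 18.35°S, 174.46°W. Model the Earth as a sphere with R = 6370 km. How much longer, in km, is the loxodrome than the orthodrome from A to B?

Great circle: cos σ = sin φ₁ sin φ₂ + cos φ₁ cos φ₂ cos Δλ,  σ = 1.5697 rad → d_gc = 9999.2 km
Rhumb line: Δψ = +1.5006, q = Δφ/Δψ = 0.6206, d_rh = R√(Δφ²+q²Δλ²) = 13726.1 km
Excess = 13726.1 − 9999.2 = 3726.9 ≈ 3727 km

3727 km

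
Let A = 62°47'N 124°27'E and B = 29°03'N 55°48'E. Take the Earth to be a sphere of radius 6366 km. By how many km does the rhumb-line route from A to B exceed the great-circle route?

212 km

Great circle: cos σ = sin φ₁ sin φ₂ + cos φ₁ cos φ₂ cos Δλ,  σ = 0.9553 rad → d_gc = 6081.4 km
Rhumb line: Δψ = -0.8882, q = Δφ/Δψ = 0.6628, d_rh = R√(Δφ²+q²Δλ²) = 6293.6 km
Excess = 6293.6 − 6081.4 = 212.2 ≈ 212 km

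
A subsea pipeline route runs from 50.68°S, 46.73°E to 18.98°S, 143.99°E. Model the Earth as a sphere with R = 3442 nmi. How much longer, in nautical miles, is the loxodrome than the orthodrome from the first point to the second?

248 nmi

Great circle: cos σ = sin φ₁ sin φ₂ + cos φ₁ cos φ₂ cos Δλ,  σ = 1.3940 rad → d_gc = 4798.1 nmi
Rhumb line: Δψ = +0.6918, q = Δφ/Δψ = 0.7998, d_rh = R√(Δφ²+q²Δλ²) = 5046.1 nmi
Excess = 5046.1 − 4798.1 = 248.0 ≈ 248 nmi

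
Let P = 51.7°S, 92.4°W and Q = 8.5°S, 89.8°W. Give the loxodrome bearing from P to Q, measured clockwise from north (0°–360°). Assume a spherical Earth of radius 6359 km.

2.9°

Meridional parts: M(φ₁)=-1.0577, M(φ₂)=-0.1489 → ΔM = +0.9088;  Δλ = +0.0454 rad
tan C = Δλ / ΔM = +0.0499 → C = 2.86°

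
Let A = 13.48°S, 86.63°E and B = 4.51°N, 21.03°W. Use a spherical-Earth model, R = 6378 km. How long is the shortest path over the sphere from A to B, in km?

12045 km

Haversine: a = sin²(Δφ/2)+cos φ₁ cos φ₂ sin²(Δλ/2) = 0.65621;  σ = 2·atan2(√a,√(1−a))
σ = 108.206° → d = Rσ = 6378·1.88854 = 12045 km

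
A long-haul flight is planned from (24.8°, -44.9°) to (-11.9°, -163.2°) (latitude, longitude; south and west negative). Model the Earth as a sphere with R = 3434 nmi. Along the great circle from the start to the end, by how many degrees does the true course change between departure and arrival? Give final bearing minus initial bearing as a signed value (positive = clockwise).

Initial bearing θ₁ = atan2(sin Δλ cos φ₂, cos φ₁ sin φ₂ − sin φ₁ cos φ₂ cos Δλ) = 270.49°
Final bearing θ₂ = (initial bearing from the destination back to the start) + 180° = 248.08°
Δθ = θ₂ − θ₁ = -22.4°

-22.4°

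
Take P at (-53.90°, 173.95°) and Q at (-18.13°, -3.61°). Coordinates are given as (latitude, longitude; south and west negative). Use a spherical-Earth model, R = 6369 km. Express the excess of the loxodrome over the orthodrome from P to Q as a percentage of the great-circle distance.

32.7%

Great circle: σ = 1.8839 rad → d_gc = Rσ = 11998.5 km
Rhumb: Δφ = +0.6243, Δλ = -3.0990, Δψ = +0.7994, q = Δφ/Δψ = 0.7810 → d_rh = R√(Δφ²+q²Δλ²) = 15919.6 km
Excess = (15919.6 − 11998.5) / 11998.5 = 3921.1 / 11998.5 = 32.68% ≈ 32.7%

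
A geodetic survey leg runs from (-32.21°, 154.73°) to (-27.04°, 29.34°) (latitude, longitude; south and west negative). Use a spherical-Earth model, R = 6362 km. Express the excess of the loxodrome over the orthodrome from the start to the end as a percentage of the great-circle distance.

Great circle: σ = 1.7662 rad → d_gc = Rσ = 11236.3 km
Rhumb: Δφ = +0.0902, Δλ = -2.1885, Δψ = +0.1039, q = Δφ/Δψ = 0.8688 → d_rh = R√(Δφ²+q²Δλ²) = 12109.9 km
Excess = (12109.9 − 11236.3) / 11236.3 = 873.6 / 11236.3 = 7.77% ≈ 7.8%

7.8%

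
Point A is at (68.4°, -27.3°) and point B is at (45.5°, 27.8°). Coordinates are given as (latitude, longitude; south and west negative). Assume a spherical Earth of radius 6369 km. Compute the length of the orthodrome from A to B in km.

cos σ = sin φ₁ sin φ₂ + cos φ₁ cos φ₂ cos Δλ
      = sin(68.40°)sin(45.50°) + cos(68.40°)cos(45.50°)cos(55.10°) = 0.8108
σ = 35.827° → d = Rσ = 6369·0.62530 = 3983 km

3983 km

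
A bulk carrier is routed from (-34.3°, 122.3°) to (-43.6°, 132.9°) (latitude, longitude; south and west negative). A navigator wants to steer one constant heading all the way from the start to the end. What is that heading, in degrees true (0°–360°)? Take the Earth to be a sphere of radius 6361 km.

138.5°

Meridional parts: M(φ₁)=-0.6380, M(φ₂)=-0.8472 → ΔM = -0.2092;  Δλ = +0.1850 rad
tan C = Δλ / ΔM = -0.8842 → C = 138.52°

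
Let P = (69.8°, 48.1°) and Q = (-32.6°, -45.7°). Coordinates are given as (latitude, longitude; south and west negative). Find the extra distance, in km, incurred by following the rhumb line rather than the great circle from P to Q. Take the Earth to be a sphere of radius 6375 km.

393 km

Great circle: cos σ = sin φ₁ sin φ₂ + cos φ₁ cos φ₂ cos Δλ,  σ = 2.1234 rad → d_gc = 13536.7 km
Rhumb line: Δψ = -2.3277, q = Δφ/Δψ = 0.7678, d_rh = R√(Δφ²+q²Δλ²) = 13929.3 km
Excess = 13929.3 − 13536.7 = 392.6 ≈ 393 km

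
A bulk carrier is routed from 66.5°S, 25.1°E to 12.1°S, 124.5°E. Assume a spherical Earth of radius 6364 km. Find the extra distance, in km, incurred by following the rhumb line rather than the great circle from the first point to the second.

629 km

Great circle: cos σ = sin φ₁ sin φ₂ + cos φ₁ cos φ₂ cos Δλ,  σ = 1.4419 rad → d_gc = 9176.2 km
Rhumb line: Δψ = +1.3574, q = Δφ/Δψ = 0.6994, d_rh = R√(Δφ²+q²Δλ²) = 9805.3 km
Excess = 9805.3 − 9176.2 = 629.1 ≈ 629 km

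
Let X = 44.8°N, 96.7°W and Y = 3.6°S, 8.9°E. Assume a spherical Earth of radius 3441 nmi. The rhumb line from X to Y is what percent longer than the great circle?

2.9%

Great circle: σ = 1.8077 rad → d_gc = Rσ = 6220.3 nmi
Rhumb: Δφ = -0.8447, Δλ = +1.8431, Δψ = -0.9393, q = Δφ/Δψ = 0.8993 → d_rh = R√(Δφ²+q²Δλ²) = 6401.4 nmi
Excess = (6401.4 − 6220.3) / 6220.3 = 181.1 / 6220.3 = 2.91% ≈ 2.9%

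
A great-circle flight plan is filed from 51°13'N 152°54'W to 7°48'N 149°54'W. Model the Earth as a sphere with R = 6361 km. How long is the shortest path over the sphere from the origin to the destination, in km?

4828 km

cos σ = sin φ₁ sin φ₂ + cos φ₁ cos φ₂ cos Δλ
      = sin(51.22°)sin(7.80°) + cos(51.22°)cos(7.80°)cos(3.00°) = 0.7255
σ = 43.488° → d = Rσ = 6361·0.75900 = 4828 km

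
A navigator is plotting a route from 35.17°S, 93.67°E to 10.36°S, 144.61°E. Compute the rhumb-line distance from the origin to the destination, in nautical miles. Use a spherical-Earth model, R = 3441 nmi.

Δψ = ln[tan(π/4+φ₂/2)/tan(π/4+φ₁/2)] = +0.4747;  Δφ = +0.4330 rad,  Δλ = +0.8891 rad
q = Δφ/Δψ = 0.9123
d = R·√(Δφ² + q²Δλ²) = 3441·0.91943 = 3164 nmi

3164 nmi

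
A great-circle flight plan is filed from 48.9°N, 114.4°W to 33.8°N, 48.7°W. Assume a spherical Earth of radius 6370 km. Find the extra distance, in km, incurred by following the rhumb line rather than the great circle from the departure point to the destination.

147 km

Great circle: cos σ = sin φ₁ sin φ₂ + cos φ₁ cos φ₂ cos Δλ,  σ = 0.8711 rad → d_gc = 5548.8 km
Rhumb line: Δψ = -0.3537, q = Δφ/Δψ = 0.7451, d_rh = R√(Δφ²+q²Δλ²) = 5695.6 km
Excess = 5695.6 − 5548.8 = 146.8 ≈ 147 km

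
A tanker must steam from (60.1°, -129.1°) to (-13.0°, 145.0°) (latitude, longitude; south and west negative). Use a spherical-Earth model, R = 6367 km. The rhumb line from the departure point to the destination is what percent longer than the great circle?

2.5%

Great circle: σ = 1.7318 rad → d_gc = Rσ = 11026.2 km
Rhumb: Δφ = -1.2758, Δλ = -1.4992, Δψ = -1.5493, q = Δφ/Δψ = 0.8235 → d_rh = R√(Δφ²+q²Δλ²) = 11303.9 km
Excess = (11303.9 − 11026.2) / 11026.2 = 277.7 / 11026.2 = 2.52% ≈ 2.5%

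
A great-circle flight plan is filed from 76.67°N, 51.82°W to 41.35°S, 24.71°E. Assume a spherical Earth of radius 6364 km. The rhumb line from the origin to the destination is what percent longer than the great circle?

2.0%

Great circle: σ = 2.2175 rad → d_gc = Rσ = 14112.0 km
Rhumb: Δφ = -2.0598, Δλ = +1.3357, Δψ = -2.9408, q = Δφ/Δψ = 0.7004 → d_rh = R√(Δφ²+q²Δλ²) = 14397.6 km
Excess = (14397.6 − 14112.0) / 14112.0 = 285.6 / 14112.0 = 2.02% ≈ 2.0%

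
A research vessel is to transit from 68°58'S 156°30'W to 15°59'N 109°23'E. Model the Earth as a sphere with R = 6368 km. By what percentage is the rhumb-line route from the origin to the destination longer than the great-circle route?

4.1%

Great circle: σ = 1.8564 rad → d_gc = Rσ = 11821.8 km
Rhumb: Δφ = +1.4827, Δλ = -1.6426, Δψ = +1.9666, q = Δφ/Δψ = 0.7539 → d_rh = R√(Δφ²+q²Δλ²) = 12301.9 km
Excess = (12301.9 − 11821.8) / 11821.8 = 480.1 / 11821.8 = 4.06% ≈ 4.1%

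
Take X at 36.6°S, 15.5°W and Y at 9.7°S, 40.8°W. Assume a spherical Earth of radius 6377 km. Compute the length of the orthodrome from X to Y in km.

cos σ = sin φ₁ sin φ₂ + cos φ₁ cos φ₂ cos Δλ
      = sin(-36.60°)sin(-9.70°) + cos(-36.60°)cos(-9.70°)cos(-25.30°) = 0.8159
σ = 35.324° → d = Rσ = 6377·0.61652 = 3932 km

3932 km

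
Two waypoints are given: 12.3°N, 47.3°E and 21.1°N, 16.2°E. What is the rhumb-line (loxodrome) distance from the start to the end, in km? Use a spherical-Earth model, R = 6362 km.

Δψ = ln[tan(π/4+φ₂/2)/tan(π/4+φ₁/2)] = +0.1605;  Δφ = +0.1536 rad,  Δλ = -0.5428 rad
q = Δφ/Δψ = 0.9567
d = R·√(Δφ² + q²Δλ²) = 6362·0.54154 = 3445 km

3445 km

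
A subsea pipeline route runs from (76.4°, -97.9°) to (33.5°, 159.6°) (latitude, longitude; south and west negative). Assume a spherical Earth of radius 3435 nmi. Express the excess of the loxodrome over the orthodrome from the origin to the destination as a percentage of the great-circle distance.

Great circle: σ = 1.0541 rad → d_gc = Rσ = 3620.8 nmi
Rhumb: Δφ = -0.7487, Δλ = -1.7890, Δψ = -1.5054, q = Δφ/Δψ = 0.4974 → d_rh = R√(Δφ²+q²Δλ²) = 3994.5 nmi
Excess = (3994.5 − 3620.8) / 3620.8 = 373.7 / 3620.8 = 10.32% ≈ 10.3%

10.3%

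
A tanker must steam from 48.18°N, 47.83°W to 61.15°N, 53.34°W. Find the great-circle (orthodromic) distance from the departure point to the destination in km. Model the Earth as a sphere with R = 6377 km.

1485 km

cos σ = sin φ₁ sin φ₂ + cos φ₁ cos φ₂ cos Δλ
      = sin(48.18°)sin(61.15°) + cos(48.18°)cos(61.15°)cos(-5.51°) = 0.9730
σ = 13.344° → d = Rσ = 6377·0.23290 = 1485 km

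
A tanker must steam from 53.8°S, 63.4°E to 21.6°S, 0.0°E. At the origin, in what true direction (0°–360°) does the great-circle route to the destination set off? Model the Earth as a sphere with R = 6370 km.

θ = atan2( sin Δλ·cos φ₂ ,  cos φ₁ sin φ₂ − sin φ₁ cos φ₂ cos Δλ )
  = atan2(-0.8314, +0.1185) = 278.11°

278.1°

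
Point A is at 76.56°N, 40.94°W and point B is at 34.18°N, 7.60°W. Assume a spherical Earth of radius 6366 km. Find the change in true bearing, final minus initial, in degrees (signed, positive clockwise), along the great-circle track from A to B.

At departure: θ₁ = atan2(sin Δλ cos φ₂, cos φ₁ sin φ₂ − sin φ₁ cos φ₂ cos Δλ) = 139.99°
At arrival: θ₂ = atan2(sin Δλ cos φ₁, −cos φ₂ sin φ₁ + sin φ₂ cos φ₁ cos Δλ) = 169.59°
Δθ = θ₂ − θ₁ = +29.6°

+29.6°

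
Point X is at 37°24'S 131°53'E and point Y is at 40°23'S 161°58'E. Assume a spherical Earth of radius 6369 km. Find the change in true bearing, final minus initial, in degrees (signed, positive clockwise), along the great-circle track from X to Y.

-19.2°

At departure: θ₁ = atan2(sin Δλ cos φ₂, cos φ₁ sin φ₂ − sin φ₁ cos φ₂ cos Δλ) = 106.67°
At arrival: θ₂ = atan2(sin Δλ cos φ₁, −cos φ₂ sin φ₁ + sin φ₂ cos φ₁ cos Δλ) = 87.51°
Δθ = θ₂ − θ₁ = -19.2°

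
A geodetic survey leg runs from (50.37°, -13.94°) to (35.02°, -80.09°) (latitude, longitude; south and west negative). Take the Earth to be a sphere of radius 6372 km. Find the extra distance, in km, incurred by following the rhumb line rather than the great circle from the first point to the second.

Great circle: cos σ = sin φ₁ sin φ₂ + cos φ₁ cos φ₂ cos Δλ,  σ = 0.8590 rad → d_gc = 5473.63 km
Rhumb line: Δψ = -0.3675, q = Δφ/Δψ = 0.7290, d_rh = R√(Δφ²+q²Δλ²) = 5628.10 km
Excess = 5628.10 − 5473.63 = 154.47 ≈ 154 km

154 km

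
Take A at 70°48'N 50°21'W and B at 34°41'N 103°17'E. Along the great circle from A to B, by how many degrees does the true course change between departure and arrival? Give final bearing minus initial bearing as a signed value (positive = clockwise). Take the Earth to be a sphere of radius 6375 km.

+148.7°

At departure: θ₁ = atan2(sin Δλ cos φ₂, cos φ₁ sin φ₂ − sin φ₁ cos φ₂ cos Δλ) = 22.47°
At arrival: θ₂ = atan2(sin Δλ cos φ₁, −cos φ₂ sin φ₁ + sin φ₂ cos φ₁ cos Δλ) = 171.21°
Δθ = θ₂ − θ₁ = +148.7°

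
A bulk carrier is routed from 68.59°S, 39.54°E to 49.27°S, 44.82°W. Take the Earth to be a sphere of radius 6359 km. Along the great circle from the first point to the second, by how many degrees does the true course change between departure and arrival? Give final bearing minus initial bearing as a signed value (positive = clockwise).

At departure: θ₁ = atan2(sin Δλ cos φ₂, cos φ₁ sin φ₂ − sin φ₁ cos φ₂ cos Δλ) = 251.53°
At arrival: θ₂ = atan2(sin Δλ cos φ₁, −cos φ₂ sin φ₁ + sin φ₂ cos φ₁ cos Δλ) = 327.95°
Δθ = θ₂ − θ₁ = +76.4°

+76.4°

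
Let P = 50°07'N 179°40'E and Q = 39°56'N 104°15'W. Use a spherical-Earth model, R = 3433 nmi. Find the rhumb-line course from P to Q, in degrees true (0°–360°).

100.8°

Meridional parts: M(φ₁)=+1.0139, M(φ₂)=+0.7614 → ΔM = -0.2525;  Δλ = +1.3279 rad
tan C = Δλ / ΔM = -5.2598 → C = 100.76°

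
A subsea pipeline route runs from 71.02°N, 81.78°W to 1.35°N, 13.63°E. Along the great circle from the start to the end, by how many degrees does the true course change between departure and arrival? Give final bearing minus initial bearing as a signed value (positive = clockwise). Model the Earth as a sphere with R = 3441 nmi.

Initial bearing θ₁ = atan2(sin Δλ cos φ₂, cos φ₁ sin φ₂ − sin φ₁ cos φ₂ cos Δλ) = 84.45°
Final bearing θ₂ = (initial bearing from the destination back to the start) + 180° = 161.11°
Δθ = θ₂ − θ₁ = +76.7°

+76.7°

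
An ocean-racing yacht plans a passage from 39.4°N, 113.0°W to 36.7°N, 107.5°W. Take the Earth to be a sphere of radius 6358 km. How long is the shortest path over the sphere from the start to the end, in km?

566 km

Haversine: a = sin²(Δφ/2)+cos φ₁ cos φ₂ sin²(Δλ/2) = 0.00198;  σ = 2·atan2(√a,√(1−a))
σ = 5.102° → d = Rσ = 6358·0.08905 = 566 km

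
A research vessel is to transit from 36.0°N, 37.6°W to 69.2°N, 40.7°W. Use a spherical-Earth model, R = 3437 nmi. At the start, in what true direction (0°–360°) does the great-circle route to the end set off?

358.0°

N = sin Δλ·cos φ₂ = -0.0192;  D = cos φ₁ sin φ₂ − sin φ₁ cos φ₂ cos Δλ = +0.5479
initial course = atan2(N, D) = 357.99°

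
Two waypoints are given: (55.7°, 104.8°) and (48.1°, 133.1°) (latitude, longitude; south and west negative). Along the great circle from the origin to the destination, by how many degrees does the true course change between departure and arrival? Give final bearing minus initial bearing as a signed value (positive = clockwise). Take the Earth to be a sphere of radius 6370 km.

At departure: θ₁ = atan2(sin Δλ cos φ₂, cos φ₁ sin φ₂ − sin φ₁ cos φ₂ cos Δλ) = 101.83°
At arrival: θ₂ = atan2(sin Δλ cos φ₁, −cos φ₂ sin φ₁ + sin φ₂ cos φ₁ cos Δλ) = 124.32°
Δθ = θ₂ − θ₁ = +22.5°

+22.5°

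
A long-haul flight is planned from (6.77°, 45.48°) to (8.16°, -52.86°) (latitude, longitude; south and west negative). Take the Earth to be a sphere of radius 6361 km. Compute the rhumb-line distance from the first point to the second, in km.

10826 km

Δψ = ln[tan(π/4+φ₂/2)/tan(π/4+φ₁/2)] = +0.0245;  Δφ = +0.0243 rad,  Δλ = -1.7164 rad
q = Δφ/Δψ = 0.9915
d = R·√(Δφ² + q²Δλ²) = 6361·1.70194 = 10826 km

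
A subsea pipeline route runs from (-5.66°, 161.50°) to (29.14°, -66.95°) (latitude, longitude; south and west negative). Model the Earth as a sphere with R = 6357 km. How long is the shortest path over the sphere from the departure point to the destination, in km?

cos σ = sin φ₁ sin φ₂ + cos φ₁ cos φ₂ cos Δλ
      = sin(-5.66°)sin(29.14°) + cos(-5.66°)cos(29.14°)cos(131.55°) = -0.6245
σ = 128.647° → d = Rσ = 6357·2.24532 = 14273 km

14273 km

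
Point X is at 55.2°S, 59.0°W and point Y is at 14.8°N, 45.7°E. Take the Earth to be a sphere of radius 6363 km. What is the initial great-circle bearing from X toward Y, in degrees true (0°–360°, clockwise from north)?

93.4°

N = sin Δλ·cos φ₂ = +0.9352;  D = cos φ₁ sin φ₂ − sin φ₁ cos φ₂ cos Δλ = -0.0557
initial course = atan2(N, D) = 93.41°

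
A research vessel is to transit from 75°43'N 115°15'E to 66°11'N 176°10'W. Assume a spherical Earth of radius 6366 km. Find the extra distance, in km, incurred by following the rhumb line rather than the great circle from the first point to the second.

140 km

Great circle: cos σ = sin φ₁ sin φ₂ + cos φ₁ cos φ₂ cos Δλ,  σ = 0.3951 rad → d_gc = 2515.5 km
Rhumb line: Δψ = -0.5206, q = Δφ/Δψ = 0.3196, d_rh = R√(Δφ²+q²Δλ²) = 2655.7 km
Excess = 2655.7 − 2515.5 = 140.2 ≈ 140 km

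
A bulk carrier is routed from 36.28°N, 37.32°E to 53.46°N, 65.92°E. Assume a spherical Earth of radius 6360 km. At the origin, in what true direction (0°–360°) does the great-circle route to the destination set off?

N = sin Δλ·cos φ₂ = +0.2850;  D = cos φ₁ sin φ₂ − sin φ₁ cos φ₂ cos Δλ = +0.3384
initial course = atan2(N, D) = 40.11°

40.1°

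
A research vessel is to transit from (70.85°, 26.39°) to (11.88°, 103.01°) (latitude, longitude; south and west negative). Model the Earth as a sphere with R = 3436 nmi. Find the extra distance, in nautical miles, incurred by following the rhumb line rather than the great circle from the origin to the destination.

Great circle: cos σ = sin φ₁ sin φ₂ + cos φ₁ cos φ₂ cos Δλ,  σ = 1.2987 rad → d_gc = 4462.3 nmi
Rhumb line: Δψ = -1.5709, q = Δφ/Δψ = 0.6552, d_rh = R√(Δφ²+q²Δλ²) = 4644.3 nmi
Excess = 4644.3 − 4462.3 = 182.0 ≈ 182 nmi

182 nmi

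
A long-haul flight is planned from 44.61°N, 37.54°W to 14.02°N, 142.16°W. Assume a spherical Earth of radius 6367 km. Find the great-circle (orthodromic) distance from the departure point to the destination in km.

cos σ = sin φ₁ sin φ₂ + cos φ₁ cos φ₂ cos Δλ
      = sin(44.61°)sin(14.02°) + cos(44.61°)cos(14.02°)cos(-104.62°) = -0.0042
σ = 90.241° → d = Rσ = 6367·1.57500 = 10028 km

10028 km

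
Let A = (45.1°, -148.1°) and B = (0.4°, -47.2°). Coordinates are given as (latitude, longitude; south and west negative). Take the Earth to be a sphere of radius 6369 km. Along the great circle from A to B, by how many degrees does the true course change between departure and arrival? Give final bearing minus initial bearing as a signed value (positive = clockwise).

Initial bearing θ₁ = atan2(sin Δλ cos φ₂, cos φ₁ sin φ₂ − sin φ₁ cos φ₂ cos Δλ) = 81.95°
Final bearing θ₂ = (initial bearing from the destination back to the start) + 180° = 135.66°
Δθ = θ₂ − θ₁ = +53.7°

+53.7°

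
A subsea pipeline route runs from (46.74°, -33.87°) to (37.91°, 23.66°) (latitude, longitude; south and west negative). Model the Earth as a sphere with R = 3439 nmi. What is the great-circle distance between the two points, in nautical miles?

2549 nmi

Haversine: a = sin²(Δφ/2)+cos φ₁ cos φ₂ sin²(Δλ/2) = 0.13113;  σ = 2·atan2(√a,√(1−a))
σ = 42.462° → d = Rσ = 3439·0.74109 = 2549 nmi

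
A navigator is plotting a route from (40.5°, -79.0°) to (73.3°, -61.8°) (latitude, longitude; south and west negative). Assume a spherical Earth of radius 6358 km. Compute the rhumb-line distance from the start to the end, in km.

Rhumb course C = atan2(Δλ, Δψ) with Δψ = ln[tan(π/4+φ₂/2)/tan(π/4+φ₁/2)] = +1.1445, Δλ = +0.3002 → C = 14.70°
d = R·|Δφ| / |cos C| = 6358·0.57247 / 0.96728 = 3763 km

3763 km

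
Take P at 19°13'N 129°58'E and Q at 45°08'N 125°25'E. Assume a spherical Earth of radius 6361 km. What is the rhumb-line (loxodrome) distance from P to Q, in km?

2908 km

Rhumb course C = atan2(Δλ, Δψ) with Δψ = ln[tan(π/4+φ₂/2)/tan(π/4+φ₁/2)] = +0.5428, Δλ = -0.0794 → C = 351.68°
d = R·|Δφ| / |cos C| = 6361·0.45233 / 0.98947 = 2908 km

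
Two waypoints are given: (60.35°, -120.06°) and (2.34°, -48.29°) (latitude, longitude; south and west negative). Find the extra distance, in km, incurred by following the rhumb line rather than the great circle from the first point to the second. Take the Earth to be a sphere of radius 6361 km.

207 km

Great circle: cos σ = sin φ₁ sin φ₂ + cos φ₁ cos φ₂ cos Δλ,  σ = 1.3795 rad → d_gc = 8775.1 km
Rhumb line: Δψ = -1.2884, q = Δφ/Δψ = 0.7858, d_rh = R√(Δφ²+q²Δλ²) = 8982.4 km
Excess = 8982.4 − 8775.1 = 207.3 ≈ 207 km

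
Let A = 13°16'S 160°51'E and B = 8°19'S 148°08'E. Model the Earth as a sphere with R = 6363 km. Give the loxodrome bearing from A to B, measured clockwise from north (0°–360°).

291.6°

Meridional parts: M(φ₁)=-0.2336, M(φ₂)=-0.1457 → ΔM = +0.0880;  Δλ = -0.2219 rad
tan C = Δλ / ΔM = -2.5227 → C = 291.62°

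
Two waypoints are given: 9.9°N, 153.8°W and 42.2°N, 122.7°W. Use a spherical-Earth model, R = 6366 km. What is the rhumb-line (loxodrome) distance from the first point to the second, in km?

Rhumb course C = atan2(Δλ, Δψ) with Δψ = ln[tan(π/4+φ₂/2)/tan(π/4+φ₁/2)] = +0.6402, Δλ = +0.5428 → C = 40.29°
d = R·|Δφ| / |cos C| = 6366·0.56374 / 0.76275 = 4705 km

4705 km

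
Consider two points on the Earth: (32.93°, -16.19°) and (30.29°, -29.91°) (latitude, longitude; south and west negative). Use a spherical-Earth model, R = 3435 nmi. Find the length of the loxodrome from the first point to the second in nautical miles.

718 nmi

Rhumb course C = atan2(Δλ, Δψ) with Δψ = ln[tan(π/4+φ₂/2)/tan(π/4+φ₁/2)] = -0.0541, Δλ = -0.2395 → C = 257.27°
d = R·|Δφ| / |cos C| = 3435·0.04608 / 0.22042 = 718 nmi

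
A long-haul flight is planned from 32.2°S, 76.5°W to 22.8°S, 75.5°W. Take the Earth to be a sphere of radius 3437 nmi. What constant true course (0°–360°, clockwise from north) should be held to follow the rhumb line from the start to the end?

5.4°

Meridional parts: M(φ₁)=-0.5942, M(φ₂)=-0.4089 → ΔM = +0.1853;  Δλ = +0.0175 rad
tan C = Δλ / ΔM = +0.0942 → C = 5.38°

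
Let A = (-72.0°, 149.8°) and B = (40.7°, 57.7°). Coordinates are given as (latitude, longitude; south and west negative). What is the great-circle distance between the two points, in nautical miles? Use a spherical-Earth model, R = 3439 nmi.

Haversine: a = sin²(Δφ/2)+cos φ₁ cos φ₂ sin²(Δλ/2) = 0.81438;  σ = 2·atan2(√a,√(1−a))
σ = 128.959° → d = Rσ = 3439·2.25076 = 7740 nmi

7740 nmi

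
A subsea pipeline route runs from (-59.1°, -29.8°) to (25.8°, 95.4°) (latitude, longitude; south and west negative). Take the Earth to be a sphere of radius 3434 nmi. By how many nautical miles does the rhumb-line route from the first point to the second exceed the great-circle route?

355 nmi

Great circle: cos σ = sin φ₁ sin φ₂ + cos φ₁ cos φ₂ cos Δλ,  σ = 2.2653 rad → d_gc = 7778.9 nmi
Rhumb line: Δψ = +1.7523, q = Δφ/Δψ = 0.8456, d_rh = R√(Δφ²+q²Δλ²) = 8133.7 nmi
Excess = 8133.7 − 7778.9 = 354.8 ≈ 355 nmi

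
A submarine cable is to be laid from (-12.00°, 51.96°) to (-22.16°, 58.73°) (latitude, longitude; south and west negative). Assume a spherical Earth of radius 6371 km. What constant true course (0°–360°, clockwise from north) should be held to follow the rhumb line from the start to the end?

147.5°

Meridional parts: M(φ₁)=-0.2110, M(φ₂)=-0.3968 → ΔM = -0.1858;  Δλ = +0.1182 rad
tan C = Δλ / ΔM = -0.6360 → C = 147.55°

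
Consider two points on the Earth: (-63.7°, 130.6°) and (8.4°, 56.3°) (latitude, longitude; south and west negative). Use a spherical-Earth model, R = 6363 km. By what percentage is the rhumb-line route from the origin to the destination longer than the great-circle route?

2.3%

Great circle: σ = 1.5831 rad → d_gc = Rσ = 10073.6 km
Rhumb: Δφ = +1.2584, Δλ = -1.2968, Δψ = +1.6012, q = Δφ/Δψ = 0.7859 → d_rh = R√(Δφ²+q²Δλ²) = 10303.8 km
Excess = (10303.8 − 10073.6) / 10073.6 = 230.2 / 10073.6 = 2.29% ≈ 2.3%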